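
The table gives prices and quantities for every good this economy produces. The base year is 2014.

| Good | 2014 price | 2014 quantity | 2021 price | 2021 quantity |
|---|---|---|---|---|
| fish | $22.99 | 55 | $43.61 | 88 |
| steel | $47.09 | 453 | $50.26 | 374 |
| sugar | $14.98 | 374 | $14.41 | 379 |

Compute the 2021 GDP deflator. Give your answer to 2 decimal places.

111.00

Nominal GDP 2021 = 43.61·88 + 50.26·374 + 14.41·379 = 28096.31.
Real GDP 2021 (at 2014 prices) = 22.99·88 + 47.09·374 + 14.98·379 = 25312.20.
Deflator = Nominal/Real × 100 = 28096.31/25312.20 × 100 = 110.999.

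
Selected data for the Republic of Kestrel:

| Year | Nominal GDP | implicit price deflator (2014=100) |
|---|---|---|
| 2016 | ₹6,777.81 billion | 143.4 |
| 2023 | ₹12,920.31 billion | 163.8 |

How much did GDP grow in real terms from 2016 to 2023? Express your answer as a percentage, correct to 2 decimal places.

Real GDP 2016 = 6777.81 / 1.434 = 4726.51.
Real GDP 2023 = 12920.31 / 1.638 = 7887.86.
Real growth = 7887.86 / 4726.51 − 1 = 0.6689.

66.89%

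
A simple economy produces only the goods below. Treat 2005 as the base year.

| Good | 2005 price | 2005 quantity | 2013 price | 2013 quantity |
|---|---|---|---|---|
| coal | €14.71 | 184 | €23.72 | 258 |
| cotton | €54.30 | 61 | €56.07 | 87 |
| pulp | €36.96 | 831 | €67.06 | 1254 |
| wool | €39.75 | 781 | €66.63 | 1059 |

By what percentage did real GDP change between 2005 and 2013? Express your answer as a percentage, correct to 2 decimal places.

Real GDP 2005 = Nominal GDP 2005 = 14.71·184 + 54.30·61 + 36.96·831 + 39.75·781 = 67777.45.
Real GDP 2013 (at 2005 prices) = 14.71·258 + 54.30·87 + 36.96·1254 + 39.75·1059 = 96962.37.
Real growth = 96962.37/67777.45 − 1 = 0.4306.

43.06%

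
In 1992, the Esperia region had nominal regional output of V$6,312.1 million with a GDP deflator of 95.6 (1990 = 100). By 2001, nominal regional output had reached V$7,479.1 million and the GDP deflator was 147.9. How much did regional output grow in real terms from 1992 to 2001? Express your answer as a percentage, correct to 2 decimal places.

-23.41%

Deflate each year: 1992 → 6312.1/0.956 = 6602.62; 2001 → 7479.1/1.479 = 5056.86.
So real regional output changed by 5056.86/6602.62 − 1 = -0.2341, i.e. -23.41%.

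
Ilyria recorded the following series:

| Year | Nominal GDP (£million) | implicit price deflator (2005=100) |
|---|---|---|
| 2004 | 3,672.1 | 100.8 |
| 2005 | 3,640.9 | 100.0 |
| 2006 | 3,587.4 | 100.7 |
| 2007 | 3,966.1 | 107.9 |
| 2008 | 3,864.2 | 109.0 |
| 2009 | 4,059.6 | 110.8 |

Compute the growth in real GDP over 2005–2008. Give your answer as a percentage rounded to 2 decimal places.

-2.63%

Real GDP 2005 = 3640.9/1.000 = 3640.90.
Real GDP 2008 = 3864.2/1.090 = 3545.14.
Change = 3545.14/3640.90 − 1 = -0.0263.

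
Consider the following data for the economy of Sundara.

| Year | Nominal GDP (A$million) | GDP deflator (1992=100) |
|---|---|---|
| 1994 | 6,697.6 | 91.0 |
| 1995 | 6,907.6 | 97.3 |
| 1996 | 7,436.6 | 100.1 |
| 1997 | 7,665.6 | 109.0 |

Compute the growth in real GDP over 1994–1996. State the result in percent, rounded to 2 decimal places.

Real GDP 1994 = 6697.6/0.910 = 7360.00.
Real GDP 1996 = 7436.6/1.001 = 7429.17.
Change = 7429.17/7360.00 − 1 = 0.0094.

0.94%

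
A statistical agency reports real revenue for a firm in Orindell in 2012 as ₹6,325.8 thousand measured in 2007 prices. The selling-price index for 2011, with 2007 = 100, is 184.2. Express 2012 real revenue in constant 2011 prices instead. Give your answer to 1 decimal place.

₹11,652.1 thousand

Real revenue in 2011 prices = Real revenue in 2007 prices × (P_2011/P_2007) = 6325.8 × 1.842 = 11652.12.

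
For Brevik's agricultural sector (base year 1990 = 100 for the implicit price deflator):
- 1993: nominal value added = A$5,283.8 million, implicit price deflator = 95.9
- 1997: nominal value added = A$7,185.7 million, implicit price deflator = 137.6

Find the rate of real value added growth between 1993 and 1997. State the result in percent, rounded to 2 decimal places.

-5.22%

Real value added 1993 = 5283.8 / 0.959 = 5509.70.
Real value added 1997 = 7185.7 / 1.376 = 5222.17.
Real growth = 5222.17 / 5509.70 − 1 = -0.0522.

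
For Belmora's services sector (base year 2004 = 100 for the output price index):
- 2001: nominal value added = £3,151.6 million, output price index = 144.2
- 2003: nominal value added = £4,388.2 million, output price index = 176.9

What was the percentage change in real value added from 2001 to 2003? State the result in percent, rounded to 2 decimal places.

13.50%

Deflate each year: 2001 → 3151.6/1.442 = 2185.58; 2003 → 4388.2/1.769 = 2480.61.
So real value added changed by 2480.61/2185.58 − 1 = 0.1350, i.e. 13.50%.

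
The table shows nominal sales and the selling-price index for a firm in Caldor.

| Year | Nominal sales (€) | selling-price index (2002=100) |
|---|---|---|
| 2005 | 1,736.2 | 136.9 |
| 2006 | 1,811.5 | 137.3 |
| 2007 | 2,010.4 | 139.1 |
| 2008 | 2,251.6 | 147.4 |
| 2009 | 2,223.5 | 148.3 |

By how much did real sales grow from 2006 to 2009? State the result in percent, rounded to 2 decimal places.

13.64%

Real sales 2006 = 1811.5/1.373 = 1319.37.
Real sales 2009 = 2223.5/1.483 = 1499.33.
Change = 1499.33/1319.37 − 1 = 0.1364.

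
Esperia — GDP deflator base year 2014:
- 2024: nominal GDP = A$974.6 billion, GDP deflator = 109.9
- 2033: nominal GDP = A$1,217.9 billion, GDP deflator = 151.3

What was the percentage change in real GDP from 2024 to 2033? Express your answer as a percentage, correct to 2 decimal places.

-9.23%

Deflate each year: 2024 → 974.6/1.099 = 886.81; 2033 → 1217.9/1.513 = 804.96.
So real GDP changed by 804.96/886.81 − 1 = -0.0923, i.e. -9.23%.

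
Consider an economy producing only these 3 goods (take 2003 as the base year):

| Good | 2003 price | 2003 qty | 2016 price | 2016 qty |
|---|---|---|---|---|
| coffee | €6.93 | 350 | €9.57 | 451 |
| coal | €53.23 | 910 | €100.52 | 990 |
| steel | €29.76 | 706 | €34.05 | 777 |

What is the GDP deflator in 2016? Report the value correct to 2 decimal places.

165.03

Nominal GDP 2016 = 9.57·451 + 100.52·990 + 34.05·777 = 130287.72.
Real GDP 2016 (at 2003 prices) = 6.93·451 + 53.23·990 + 29.76·777 = 78946.65.
Deflator = Nominal/Real × 100 = 130287.72/78946.65 × 100 = 165.033.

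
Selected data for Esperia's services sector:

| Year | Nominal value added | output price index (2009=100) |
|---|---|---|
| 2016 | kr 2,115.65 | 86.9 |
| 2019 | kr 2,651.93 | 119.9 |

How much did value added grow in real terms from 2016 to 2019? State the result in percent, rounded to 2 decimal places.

Deflate each year: 2016 → 2115.65/0.869 = 2434.58; 2019 → 2651.93/1.199 = 2211.78.
So real value added changed by 2211.78/2434.58 − 1 = -0.0915, i.e. -9.15%.

-9.15%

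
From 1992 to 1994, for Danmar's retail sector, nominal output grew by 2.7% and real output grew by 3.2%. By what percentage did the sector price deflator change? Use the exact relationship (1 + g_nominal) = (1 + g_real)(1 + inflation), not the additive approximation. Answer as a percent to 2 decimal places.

(1 + g_nom) = (1 + g_real)(1 + π), so π = 1.0270 / 1.0320 − 1 = -0.00484.

-0.48%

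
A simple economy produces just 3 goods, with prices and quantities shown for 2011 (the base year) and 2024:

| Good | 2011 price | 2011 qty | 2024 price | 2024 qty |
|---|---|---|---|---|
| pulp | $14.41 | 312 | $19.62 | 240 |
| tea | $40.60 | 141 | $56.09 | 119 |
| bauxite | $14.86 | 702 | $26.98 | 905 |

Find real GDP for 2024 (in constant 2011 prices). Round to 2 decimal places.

$21738.10

Real GDP 2024 = Σ (p_2011 × q_2024) = 14.41·240 + 40.60·119 + 14.86·905 = 21738.10.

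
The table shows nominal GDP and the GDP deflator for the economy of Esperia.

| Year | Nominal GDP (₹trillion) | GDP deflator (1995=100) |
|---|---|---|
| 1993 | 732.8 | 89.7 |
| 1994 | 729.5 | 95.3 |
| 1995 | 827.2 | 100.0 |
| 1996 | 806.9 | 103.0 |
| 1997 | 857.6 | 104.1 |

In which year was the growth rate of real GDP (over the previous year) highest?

1994: real = 729.5/0.953 = 765.48; growth vs 1993 (816.95) = -6.30%.
1995: real = 827.2/1.000 = 827.20; growth vs 1994 (765.48) = 8.06%.
1996: real = 806.9/1.030 = 783.40; growth vs 1995 (827.20) = -5.29%.
1997: real = 857.6/1.041 = 823.82; growth vs 1996 (783.40) = 5.16%.

1995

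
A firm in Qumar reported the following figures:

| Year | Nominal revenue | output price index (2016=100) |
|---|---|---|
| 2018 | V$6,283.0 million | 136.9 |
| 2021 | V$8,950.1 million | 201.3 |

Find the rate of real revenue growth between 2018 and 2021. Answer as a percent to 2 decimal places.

Real revenue 2018 = 6283.0 / 1.369 = 4589.48.
Real revenue 2021 = 8950.1 / 2.013 = 4446.15.
Real growth = 4446.15 / 4589.48 − 1 = -0.0312.

-3.12%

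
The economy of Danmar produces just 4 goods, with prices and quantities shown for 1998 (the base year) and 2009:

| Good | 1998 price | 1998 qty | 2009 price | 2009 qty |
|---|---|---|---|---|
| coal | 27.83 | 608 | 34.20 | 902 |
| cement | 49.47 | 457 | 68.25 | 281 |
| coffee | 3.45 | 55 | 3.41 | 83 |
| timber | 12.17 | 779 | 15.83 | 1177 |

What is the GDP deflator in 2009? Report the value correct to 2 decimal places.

128.59

Nominal GDP 2009 = 34.20·902 + 68.25·281 + 3.41·83 + 15.83·1177 = 68941.59.
Real GDP 2009 (at 1998 prices) = 27.83·902 + 49.47·281 + 3.45·83 + 12.17·1177 = 53614.17.
Deflator = Nominal/Real × 100 = 68941.59/53614.17 × 100 = 128.588.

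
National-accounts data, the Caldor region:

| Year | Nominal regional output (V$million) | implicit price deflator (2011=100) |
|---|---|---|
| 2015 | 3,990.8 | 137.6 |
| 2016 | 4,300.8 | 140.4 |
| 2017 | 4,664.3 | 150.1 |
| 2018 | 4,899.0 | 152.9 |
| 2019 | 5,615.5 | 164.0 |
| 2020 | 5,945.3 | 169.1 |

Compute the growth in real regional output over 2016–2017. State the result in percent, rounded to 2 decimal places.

1.44%

Real regional output 2016 = 4300.8/1.404 = 3063.25.
Real regional output 2017 = 4664.3/1.501 = 3107.46.
Change = 3107.46/3063.25 − 1 = 0.0144.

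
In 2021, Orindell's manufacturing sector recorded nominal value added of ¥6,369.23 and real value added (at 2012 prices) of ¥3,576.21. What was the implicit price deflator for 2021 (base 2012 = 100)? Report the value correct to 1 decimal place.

178.1

implicit price deflator = (Nominal / Real) × 100 = 6369.23 / 3576.21 × 100 = 178.10.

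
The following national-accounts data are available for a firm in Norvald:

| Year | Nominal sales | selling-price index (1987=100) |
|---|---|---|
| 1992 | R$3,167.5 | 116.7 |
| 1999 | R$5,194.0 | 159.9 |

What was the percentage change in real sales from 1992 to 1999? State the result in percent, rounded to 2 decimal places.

19.68%

Deflate each year: 1992 → 3167.5/1.167 = 2714.22; 1999 → 5194.0/1.599 = 3248.28.
So real sales changed by 3248.28/2714.22 − 1 = 0.1968, i.e. 19.68%.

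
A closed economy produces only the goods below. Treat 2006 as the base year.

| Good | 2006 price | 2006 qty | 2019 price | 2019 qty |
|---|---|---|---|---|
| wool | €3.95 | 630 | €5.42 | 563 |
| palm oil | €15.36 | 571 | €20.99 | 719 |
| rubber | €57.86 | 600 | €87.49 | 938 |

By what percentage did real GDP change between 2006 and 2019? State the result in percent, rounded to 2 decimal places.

46.91%

Real GDP 2006 = Nominal GDP 2006 = 3.95·630 + 15.36·571 + 57.86·600 = 45975.06.
Real GDP 2019 (at 2006 prices) = 3.95·563 + 15.36·719 + 57.86·938 = 67540.37.
Real growth = 67540.37/45975.06 − 1 = 0.4691.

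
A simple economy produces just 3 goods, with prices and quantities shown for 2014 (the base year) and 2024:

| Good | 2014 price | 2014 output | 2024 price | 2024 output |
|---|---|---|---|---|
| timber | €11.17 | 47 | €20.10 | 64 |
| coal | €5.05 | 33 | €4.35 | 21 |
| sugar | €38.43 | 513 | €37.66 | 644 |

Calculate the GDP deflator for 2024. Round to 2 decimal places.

100.24

Nominal GDP 2024 = 20.10·64 + 4.35·21 + 37.66·644 = 25630.79.
Real GDP 2024 (at 2014 prices) = 11.17·64 + 5.05·21 + 38.43·644 = 25569.85.
Deflator = Nominal/Real × 100 = 25630.79/25569.85 × 100 = 100.238.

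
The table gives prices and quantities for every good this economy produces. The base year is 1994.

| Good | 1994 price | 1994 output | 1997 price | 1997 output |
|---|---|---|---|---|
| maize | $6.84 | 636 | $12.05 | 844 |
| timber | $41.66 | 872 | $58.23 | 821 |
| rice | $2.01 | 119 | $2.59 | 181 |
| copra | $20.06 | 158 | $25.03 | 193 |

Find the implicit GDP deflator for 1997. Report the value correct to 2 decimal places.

Nominal GDP 1997 = 12.05·844 + 58.23·821 + 2.59·181 + 25.03·193 = 63276.61.
Real GDP 1997 (at 1994 prices) = 6.84·844 + 41.66·821 + 2.01·181 + 20.06·193 = 44211.21.
Deflator = Nominal/Real × 100 = 63276.61/44211.21 × 100 = 143.123.

143.12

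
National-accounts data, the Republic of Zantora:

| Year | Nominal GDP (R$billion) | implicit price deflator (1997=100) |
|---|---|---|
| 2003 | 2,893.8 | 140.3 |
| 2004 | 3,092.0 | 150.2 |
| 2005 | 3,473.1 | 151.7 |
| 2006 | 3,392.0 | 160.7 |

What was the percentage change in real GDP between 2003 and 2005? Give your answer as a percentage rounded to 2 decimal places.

11.00%

Real GDP 2003 = 2893.8/1.403 = 2062.58.
Real GDP 2005 = 3473.1/1.517 = 2289.45.
Change = 2289.45/2062.58 − 1 = 0.1100.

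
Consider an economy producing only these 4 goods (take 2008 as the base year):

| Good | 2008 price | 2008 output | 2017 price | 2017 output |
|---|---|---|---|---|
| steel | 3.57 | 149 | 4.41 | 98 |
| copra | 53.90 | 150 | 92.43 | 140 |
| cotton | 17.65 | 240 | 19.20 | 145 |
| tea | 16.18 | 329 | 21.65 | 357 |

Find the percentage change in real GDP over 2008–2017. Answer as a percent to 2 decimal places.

Real GDP 2008 = Nominal GDP 2008 = 3.57·149 + 53.90·150 + 17.65·240 + 16.18·329 = 18176.15.
Real GDP 2017 (at 2008 prices) = 3.57·98 + 53.90·140 + 17.65·145 + 16.18·357 = 16231.37.
Real growth = 16231.37/18176.15 − 1 = -0.1070.

-10.70%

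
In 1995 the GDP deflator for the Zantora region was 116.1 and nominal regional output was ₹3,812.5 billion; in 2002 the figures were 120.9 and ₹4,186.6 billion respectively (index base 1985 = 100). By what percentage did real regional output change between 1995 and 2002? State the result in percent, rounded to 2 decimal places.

5.45%

Deflate each year: 1995 → 3812.5/1.161 = 3283.81; 2002 → 4186.6/1.209 = 3462.86.
So real regional output changed by 3462.86/3283.81 − 1 = 0.0545, i.e. 5.45%.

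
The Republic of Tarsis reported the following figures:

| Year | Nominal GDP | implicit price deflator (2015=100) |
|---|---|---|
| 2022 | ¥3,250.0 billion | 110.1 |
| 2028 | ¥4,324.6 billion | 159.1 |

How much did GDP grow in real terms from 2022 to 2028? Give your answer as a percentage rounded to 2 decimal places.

Deflate each year: 2022 → 3250.0/1.101 = 2951.86; 2028 → 4324.6/1.591 = 2718.16.
So real GDP changed by 2718.16/2951.86 − 1 = -0.0792, i.e. -7.92%.

-7.92%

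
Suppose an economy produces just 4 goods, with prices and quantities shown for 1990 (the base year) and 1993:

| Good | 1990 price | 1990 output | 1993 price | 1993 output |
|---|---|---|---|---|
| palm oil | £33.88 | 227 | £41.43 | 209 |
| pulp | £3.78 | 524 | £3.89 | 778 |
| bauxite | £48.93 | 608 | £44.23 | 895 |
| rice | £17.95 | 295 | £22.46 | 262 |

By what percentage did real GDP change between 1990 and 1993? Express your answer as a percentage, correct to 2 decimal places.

Real GDP 1990 = Nominal GDP 1990 = 33.88·227 + 3.78·524 + 48.93·608 + 17.95·295 = 44716.17.
Real GDP 1993 (at 1990 prices) = 33.88·209 + 3.78·778 + 48.93·895 + 17.95·262 = 58517.01.
Real growth = 58517.01/44716.17 − 1 = 0.3086.

30.86%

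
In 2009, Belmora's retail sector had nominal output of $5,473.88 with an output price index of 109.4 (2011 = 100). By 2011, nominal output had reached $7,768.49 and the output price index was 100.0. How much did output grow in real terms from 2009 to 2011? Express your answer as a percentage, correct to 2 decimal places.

Deflate each year: 2009 → 5473.88/1.094 = 5003.55; 2011 → 7768.49/1.000 = 7768.49.
So real output changed by 7768.49/5003.55 − 1 = 0.5526, i.e. 55.26%.

55.26%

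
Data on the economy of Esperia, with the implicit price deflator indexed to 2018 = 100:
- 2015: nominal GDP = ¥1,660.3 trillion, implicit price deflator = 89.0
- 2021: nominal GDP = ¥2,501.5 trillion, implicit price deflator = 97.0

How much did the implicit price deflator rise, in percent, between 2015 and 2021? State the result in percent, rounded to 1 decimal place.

9.0%

Price-level change = 97.0 / 89.0 − 1 = 0.0899.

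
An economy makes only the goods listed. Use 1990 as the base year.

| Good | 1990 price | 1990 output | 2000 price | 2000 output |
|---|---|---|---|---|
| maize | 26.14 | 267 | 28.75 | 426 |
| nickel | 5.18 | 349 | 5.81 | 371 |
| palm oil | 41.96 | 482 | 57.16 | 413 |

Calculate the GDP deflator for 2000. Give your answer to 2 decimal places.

Nominal GDP 2000 = 28.75·426 + 5.81·371 + 57.16·413 = 38010.09.
Real GDP 2000 (at 1990 prices) = 26.14·426 + 5.18·371 + 41.96·413 = 30386.90.
Deflator = Nominal/Real × 100 = 38010.09/30386.90 × 100 = 125.087.

125.09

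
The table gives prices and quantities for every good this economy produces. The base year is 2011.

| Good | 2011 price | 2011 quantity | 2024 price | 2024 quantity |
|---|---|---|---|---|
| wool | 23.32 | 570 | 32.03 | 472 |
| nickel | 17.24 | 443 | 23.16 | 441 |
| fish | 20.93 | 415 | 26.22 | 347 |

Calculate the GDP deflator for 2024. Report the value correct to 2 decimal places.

Nominal GDP 2024 = 32.03·472 + 23.16·441 + 26.22·347 = 34430.06.
Real GDP 2024 (at 2011 prices) = 23.32·472 + 17.24·441 + 20.93·347 = 25872.59.
Deflator = Nominal/Real × 100 = 34430.06/25872.59 × 100 = 133.075.

133.08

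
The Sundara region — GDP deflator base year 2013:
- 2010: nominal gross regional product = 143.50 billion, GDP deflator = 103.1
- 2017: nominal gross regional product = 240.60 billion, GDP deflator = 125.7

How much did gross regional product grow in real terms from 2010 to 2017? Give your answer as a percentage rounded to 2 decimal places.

37.52%

Real gross regional product 2010 = 143.50 / 1.031 = 139.19.
Real gross regional product 2017 = 240.60 / 1.257 = 191.41.
Real growth = 191.41 / 139.19 − 1 = 0.3752.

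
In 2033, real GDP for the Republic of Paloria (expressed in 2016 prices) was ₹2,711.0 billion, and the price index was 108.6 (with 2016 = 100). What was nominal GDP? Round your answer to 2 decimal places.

Nominal GDP = Real × (price index/100) = 2711.0 × 1.086 = 2944.15.

₹2,944.15 billion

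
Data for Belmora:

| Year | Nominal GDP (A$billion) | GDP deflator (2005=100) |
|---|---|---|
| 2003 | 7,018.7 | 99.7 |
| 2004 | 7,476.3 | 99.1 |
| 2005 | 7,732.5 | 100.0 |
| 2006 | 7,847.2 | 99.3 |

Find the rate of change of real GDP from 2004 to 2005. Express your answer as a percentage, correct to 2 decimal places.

Real GDP 2004 = 7476.3/0.991 = 7544.20.
Real GDP 2005 = 7732.5/1.000 = 7732.50.
Change = 7732.50/7544.20 − 1 = 0.0250.

2.50%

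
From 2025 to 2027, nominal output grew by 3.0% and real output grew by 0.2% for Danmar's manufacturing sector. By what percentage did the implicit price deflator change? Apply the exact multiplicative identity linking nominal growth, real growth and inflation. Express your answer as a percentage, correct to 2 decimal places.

2.79%

(1 + g_nom) = (1 + g_real)(1 + π), so π = 1.0300 / 1.0020 − 1 = 0.02794.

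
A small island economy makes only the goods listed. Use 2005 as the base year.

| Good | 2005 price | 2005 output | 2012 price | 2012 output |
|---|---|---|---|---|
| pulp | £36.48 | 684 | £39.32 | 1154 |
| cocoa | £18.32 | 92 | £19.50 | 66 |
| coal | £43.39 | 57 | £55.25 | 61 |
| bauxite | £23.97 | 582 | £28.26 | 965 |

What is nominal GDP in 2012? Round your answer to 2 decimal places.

Nominal GDP 2012 = Σ (p_2012 × q_2012) = 39.32·1154 + 19.50·66 + 55.25·61 + 28.26·965 = 77303.43.

£77303.43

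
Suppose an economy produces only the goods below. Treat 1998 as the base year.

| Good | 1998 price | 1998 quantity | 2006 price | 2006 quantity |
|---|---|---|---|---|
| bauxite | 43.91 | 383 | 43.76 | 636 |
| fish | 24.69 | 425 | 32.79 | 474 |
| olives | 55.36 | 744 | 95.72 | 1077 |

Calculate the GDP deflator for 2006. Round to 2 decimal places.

Nominal GDP 2006 = 43.76·636 + 32.79·474 + 95.72·1077 = 146464.26.
Real GDP 2006 (at 1998 prices) = 43.91·636 + 24.69·474 + 55.36·1077 = 99252.54.
Deflator = Nominal/Real × 100 = 146464.26/99252.54 × 100 = 147.567.

147.57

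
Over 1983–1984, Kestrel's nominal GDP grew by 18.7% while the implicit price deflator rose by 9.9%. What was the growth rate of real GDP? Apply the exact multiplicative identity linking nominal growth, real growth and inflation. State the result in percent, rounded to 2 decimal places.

(1 + g_nom) = (1 + g_real)(1 + π), so g_real = 1.1870 / 1.0990 − 1 = 0.08007.

8.01%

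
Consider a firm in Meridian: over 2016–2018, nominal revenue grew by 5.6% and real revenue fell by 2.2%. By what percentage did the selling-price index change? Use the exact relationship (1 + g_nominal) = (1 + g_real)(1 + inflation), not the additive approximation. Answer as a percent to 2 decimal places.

(1 + g_nom) = (1 + g_real)(1 + π), so π = 1.0560 / 0.9780 − 1 = 0.07975.

7.98%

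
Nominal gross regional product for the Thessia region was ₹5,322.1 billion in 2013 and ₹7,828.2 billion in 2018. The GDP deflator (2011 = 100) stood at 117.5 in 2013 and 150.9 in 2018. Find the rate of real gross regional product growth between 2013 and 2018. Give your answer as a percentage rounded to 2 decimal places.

Deflate each year: 2013 → 5322.1/1.175 = 4529.45; 2018 → 7828.2/1.509 = 5187.67.
So real gross regional product changed by 5187.67/4529.45 − 1 = 0.1453, i.e. 14.53%.

14.53%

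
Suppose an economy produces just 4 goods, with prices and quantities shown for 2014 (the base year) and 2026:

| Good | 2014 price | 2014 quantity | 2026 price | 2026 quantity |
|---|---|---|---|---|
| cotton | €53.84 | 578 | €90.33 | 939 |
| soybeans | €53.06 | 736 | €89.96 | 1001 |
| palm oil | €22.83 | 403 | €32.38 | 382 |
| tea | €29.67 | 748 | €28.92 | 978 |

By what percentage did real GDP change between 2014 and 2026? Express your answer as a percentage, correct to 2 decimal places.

39.23%

Real GDP 2014 = Nominal GDP 2014 = 53.84·578 + 53.06·736 + 22.83·403 + 29.67·748 = 101565.33.
Real GDP 2026 (at 2014 prices) = 53.84·939 + 53.06·1001 + 22.83·382 + 29.67·978 = 141407.14.
Real growth = 141407.14/101565.33 − 1 = 0.3923.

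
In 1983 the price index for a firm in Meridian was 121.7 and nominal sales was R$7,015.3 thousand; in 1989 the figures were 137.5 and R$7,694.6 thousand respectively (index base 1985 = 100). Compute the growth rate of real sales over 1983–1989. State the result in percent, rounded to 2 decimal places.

Deflate each year: 1983 → 7015.3/1.217 = 5764.42; 1989 → 7694.6/1.375 = 5596.07.
So real sales changed by 5596.07/5764.42 − 1 = -0.0292, i.e. -2.92%.

-2.92%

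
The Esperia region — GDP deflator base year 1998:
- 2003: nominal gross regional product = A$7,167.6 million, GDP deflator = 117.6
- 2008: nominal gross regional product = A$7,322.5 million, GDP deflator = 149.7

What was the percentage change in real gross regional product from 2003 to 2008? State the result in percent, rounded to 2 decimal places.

-19.75%

Real gross regional product 2003 = 7167.6 / 1.176 = 6094.90.
Real gross regional product 2008 = 7322.5 / 1.497 = 4891.45.
Real growth = 4891.45 / 6094.90 − 1 = -0.1975.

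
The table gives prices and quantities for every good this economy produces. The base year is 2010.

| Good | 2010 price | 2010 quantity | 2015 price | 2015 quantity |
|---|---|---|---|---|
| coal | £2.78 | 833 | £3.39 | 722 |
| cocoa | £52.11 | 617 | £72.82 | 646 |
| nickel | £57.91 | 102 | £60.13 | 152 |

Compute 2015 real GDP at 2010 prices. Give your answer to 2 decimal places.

£44472.54

Real GDP 2015 = Σ (p_2010 × q_2015) = 2.78·722 + 52.11·646 + 57.91·152 = 44472.54.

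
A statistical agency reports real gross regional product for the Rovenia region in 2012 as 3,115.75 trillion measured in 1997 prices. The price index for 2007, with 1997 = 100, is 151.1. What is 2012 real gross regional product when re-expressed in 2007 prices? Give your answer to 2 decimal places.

Real gross regional product in 2007 prices = Real gross regional product in 1997 prices × (P_2007/P_1997) = 3115.75 × 1.511 = 4707.90.

4,707.90 trillion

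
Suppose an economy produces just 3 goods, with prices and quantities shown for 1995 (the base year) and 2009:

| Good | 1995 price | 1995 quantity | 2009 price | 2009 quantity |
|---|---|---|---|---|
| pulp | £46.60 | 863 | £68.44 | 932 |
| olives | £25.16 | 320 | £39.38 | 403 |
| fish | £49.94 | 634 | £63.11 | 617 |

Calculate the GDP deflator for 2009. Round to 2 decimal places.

Nominal GDP 2009 = 68.44·932 + 39.38·403 + 63.11·617 = 118595.09.
Real GDP 2009 (at 1995 prices) = 46.60·932 + 25.16·403 + 49.94·617 = 84383.66.
Deflator = Nominal/Real × 100 = 118595.09/84383.66 × 100 = 140.543.

140.54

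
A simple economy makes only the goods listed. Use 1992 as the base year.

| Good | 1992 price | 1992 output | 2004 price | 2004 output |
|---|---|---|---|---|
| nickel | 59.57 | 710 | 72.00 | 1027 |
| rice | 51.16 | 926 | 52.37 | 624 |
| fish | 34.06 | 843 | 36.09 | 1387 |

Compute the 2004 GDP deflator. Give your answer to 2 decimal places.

111.64

Nominal GDP 2004 = 72.00·1027 + 52.37·624 + 36.09·1387 = 156679.71.
Real GDP 2004 (at 1992 prices) = 59.57·1027 + 51.16·624 + 34.06·1387 = 140343.45.
Deflator = Nominal/Real × 100 = 156679.71/140343.45 × 100 = 111.640.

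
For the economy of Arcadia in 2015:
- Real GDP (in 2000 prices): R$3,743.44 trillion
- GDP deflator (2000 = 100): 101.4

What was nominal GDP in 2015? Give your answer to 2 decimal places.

R$3,795.85 trillion

Nominal GDP = Real × (GDP deflator/100) = 3743.44 × 1.014 = 3795.85.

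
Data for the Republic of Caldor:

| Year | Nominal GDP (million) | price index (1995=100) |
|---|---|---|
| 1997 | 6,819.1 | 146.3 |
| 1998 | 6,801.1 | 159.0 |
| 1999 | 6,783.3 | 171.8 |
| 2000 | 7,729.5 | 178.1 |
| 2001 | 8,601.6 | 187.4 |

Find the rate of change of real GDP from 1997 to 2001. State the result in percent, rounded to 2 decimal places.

Real GDP 1997 = 6819.1/1.463 = 4661.04.
Real GDP 2001 = 8601.6/1.874 = 4589.97.
Change = 4589.97/4661.04 − 1 = -0.0152.

-1.52%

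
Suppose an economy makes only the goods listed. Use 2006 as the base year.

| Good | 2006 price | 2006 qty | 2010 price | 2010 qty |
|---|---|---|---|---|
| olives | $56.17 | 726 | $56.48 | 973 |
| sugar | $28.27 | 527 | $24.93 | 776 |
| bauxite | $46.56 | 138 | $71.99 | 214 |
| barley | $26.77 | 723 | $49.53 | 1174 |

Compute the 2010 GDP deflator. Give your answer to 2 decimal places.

125.32

Nominal GDP 2010 = 56.48·973 + 24.93·776 + 71.99·214 + 49.53·1174 = 147854.80.
Real GDP 2010 (at 2006 prices) = 56.17·973 + 28.27·776 + 46.56·214 + 26.77·1174 = 117982.75.
Deflator = Nominal/Real × 100 = 147854.80/117982.75 × 100 = 125.319.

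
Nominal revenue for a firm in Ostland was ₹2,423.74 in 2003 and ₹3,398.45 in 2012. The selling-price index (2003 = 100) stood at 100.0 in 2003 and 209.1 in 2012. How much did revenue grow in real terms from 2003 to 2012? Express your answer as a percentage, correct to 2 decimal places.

Real revenue 2003 = 2423.74 / 1.000 = 2423.74.
Real revenue 2012 = 3398.45 / 2.091 = 1625.27.
Real growth = 1625.27 / 2423.74 − 1 = -0.3294.

-32.94%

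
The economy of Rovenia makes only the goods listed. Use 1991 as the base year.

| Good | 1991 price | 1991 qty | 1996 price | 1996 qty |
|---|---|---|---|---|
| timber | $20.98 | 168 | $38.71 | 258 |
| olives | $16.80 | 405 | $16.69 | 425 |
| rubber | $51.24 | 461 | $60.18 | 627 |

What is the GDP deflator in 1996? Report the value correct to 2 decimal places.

Nominal GDP 1996 = 38.71·258 + 16.69·425 + 60.18·627 = 54813.29.
Real GDP 1996 (at 1991 prices) = 20.98·258 + 16.80·425 + 51.24·627 = 44680.32.
Deflator = Nominal/Real × 100 = 54813.29/44680.32 × 100 = 122.679.

122.68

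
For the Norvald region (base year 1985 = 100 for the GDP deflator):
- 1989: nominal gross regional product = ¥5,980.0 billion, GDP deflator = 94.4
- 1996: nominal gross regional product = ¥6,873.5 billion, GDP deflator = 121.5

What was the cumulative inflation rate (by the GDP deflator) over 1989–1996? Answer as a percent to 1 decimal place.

28.7%

Price-level change = 121.5 / 94.4 − 1 = 0.2871.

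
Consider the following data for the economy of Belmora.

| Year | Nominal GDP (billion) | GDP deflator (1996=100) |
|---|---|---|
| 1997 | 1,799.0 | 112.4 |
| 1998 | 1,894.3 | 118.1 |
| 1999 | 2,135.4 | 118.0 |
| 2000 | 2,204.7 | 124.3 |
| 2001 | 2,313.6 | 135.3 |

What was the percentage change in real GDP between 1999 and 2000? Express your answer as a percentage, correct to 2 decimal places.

Real GDP 1999 = 2135.4/1.180 = 1809.66.
Real GDP 2000 = 2204.7/1.243 = 1773.69.
Change = 1773.69/1809.66 − 1 = -0.0199.

-1.99%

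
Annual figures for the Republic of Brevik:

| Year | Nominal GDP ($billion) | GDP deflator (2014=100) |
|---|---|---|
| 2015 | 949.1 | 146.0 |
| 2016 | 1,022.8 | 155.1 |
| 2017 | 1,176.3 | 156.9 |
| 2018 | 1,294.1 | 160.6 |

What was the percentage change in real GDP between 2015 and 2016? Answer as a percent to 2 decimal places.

1.44%

Real GDP 2015 = 949.1/1.460 = 650.07.
Real GDP 2016 = 1022.8/1.551 = 659.45.
Change = 659.45/650.07 − 1 = 0.0144.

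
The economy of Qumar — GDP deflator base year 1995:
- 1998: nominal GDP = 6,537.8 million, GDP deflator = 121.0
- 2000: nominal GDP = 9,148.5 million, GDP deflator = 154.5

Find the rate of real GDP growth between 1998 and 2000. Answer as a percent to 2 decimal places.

9.59%

Deflate each year: 1998 → 6537.8/1.210 = 5403.14; 2000 → 9148.5/1.545 = 5921.36.
So real GDP changed by 5921.36/5403.14 − 1 = 0.0959, i.e. 9.59%.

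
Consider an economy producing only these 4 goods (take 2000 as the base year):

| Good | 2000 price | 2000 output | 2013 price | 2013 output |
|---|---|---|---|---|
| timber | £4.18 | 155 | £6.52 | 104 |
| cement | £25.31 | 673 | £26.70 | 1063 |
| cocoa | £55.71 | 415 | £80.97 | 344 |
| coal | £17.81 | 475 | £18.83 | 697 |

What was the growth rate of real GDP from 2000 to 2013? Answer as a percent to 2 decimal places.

Real GDP 2000 = Nominal GDP 2000 = 4.18·155 + 25.31·673 + 55.71·415 + 17.81·475 = 49260.93.
Real GDP 2013 (at 2000 prices) = 4.18·104 + 25.31·1063 + 55.71·344 + 17.81·697 = 58917.06.
Real growth = 58917.06/49260.93 − 1 = 0.1960.

19.60%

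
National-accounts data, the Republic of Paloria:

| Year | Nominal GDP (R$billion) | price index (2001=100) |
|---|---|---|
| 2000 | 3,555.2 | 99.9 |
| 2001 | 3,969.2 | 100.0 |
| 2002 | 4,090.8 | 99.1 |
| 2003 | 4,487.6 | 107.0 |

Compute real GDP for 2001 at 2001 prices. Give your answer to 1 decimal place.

R$3,969.2 billion

Real GDP 2001 = 3969.2 / 1.000 = 3969.20.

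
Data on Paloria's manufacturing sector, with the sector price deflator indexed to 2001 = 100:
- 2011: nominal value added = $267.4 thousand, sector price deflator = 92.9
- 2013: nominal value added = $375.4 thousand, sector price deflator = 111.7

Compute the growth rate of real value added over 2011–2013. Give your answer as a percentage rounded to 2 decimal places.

16.76%

Real value added 2011 = 267.4 / 0.929 = 287.84.
Real value added 2013 = 375.4 / 1.117 = 336.08.
Real growth = 336.08 / 287.84 − 1 = 0.1676.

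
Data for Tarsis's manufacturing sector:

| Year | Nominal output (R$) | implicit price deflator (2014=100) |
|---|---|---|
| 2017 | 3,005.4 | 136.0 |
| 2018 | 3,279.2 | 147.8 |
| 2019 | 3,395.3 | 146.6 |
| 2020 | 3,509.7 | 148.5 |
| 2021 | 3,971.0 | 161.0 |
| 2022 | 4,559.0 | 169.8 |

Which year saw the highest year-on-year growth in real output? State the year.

2018: real = 3279.2/1.478 = 2218.67; growth vs 2017 (2209.85) = 0.40%.
2019: real = 3395.3/1.466 = 2316.03; growth vs 2018 (2218.67) = 4.39%.
2020: real = 3509.7/1.485 = 2363.43; growth vs 2019 (2316.03) = 2.05%.
2021: real = 3971.0/1.610 = 2466.46; growth vs 2020 (2363.43) = 4.36%.
2022: real = 4559.0/1.698 = 2684.92; growth vs 2021 (2466.46) = 8.86%.

2022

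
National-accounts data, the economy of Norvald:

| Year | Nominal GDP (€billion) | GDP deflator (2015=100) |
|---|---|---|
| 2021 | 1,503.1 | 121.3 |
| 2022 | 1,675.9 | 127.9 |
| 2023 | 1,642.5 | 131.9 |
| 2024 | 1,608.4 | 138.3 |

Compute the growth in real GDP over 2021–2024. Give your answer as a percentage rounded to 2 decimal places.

-6.15%

Real GDP 2021 = 1503.1/1.213 = 1239.16.
Real GDP 2024 = 1608.4/1.383 = 1162.98.
Change = 1162.98/1239.16 − 1 = -0.0615.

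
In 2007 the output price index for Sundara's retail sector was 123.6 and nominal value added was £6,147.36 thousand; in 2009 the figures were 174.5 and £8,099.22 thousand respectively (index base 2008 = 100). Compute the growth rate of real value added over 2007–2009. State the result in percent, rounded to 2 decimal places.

Real value added 2007 = 6147.36 / 1.236 = 4973.59.
Real value added 2009 = 8099.22 / 1.745 = 4641.39.
Real growth = 4641.39 / 4973.59 − 1 = -0.0668.

-6.68%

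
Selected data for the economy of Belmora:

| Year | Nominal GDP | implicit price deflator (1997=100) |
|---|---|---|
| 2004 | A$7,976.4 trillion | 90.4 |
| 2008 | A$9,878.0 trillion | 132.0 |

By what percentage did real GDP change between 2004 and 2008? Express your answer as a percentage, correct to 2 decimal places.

-15.19%

Deflate each year: 2004 → 7976.4/0.904 = 8823.45; 2008 → 9878.0/1.320 = 7483.33.
So real GDP changed by 7483.33/8823.45 − 1 = -0.1519, i.e. -15.19%.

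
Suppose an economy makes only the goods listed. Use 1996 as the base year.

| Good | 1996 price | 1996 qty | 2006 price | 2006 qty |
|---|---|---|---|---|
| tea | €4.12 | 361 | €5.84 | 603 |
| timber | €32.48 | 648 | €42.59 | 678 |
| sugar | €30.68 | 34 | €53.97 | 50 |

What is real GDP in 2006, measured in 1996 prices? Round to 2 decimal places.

€26039.80

Real GDP 2006 = Σ (p_1996 × q_2006) = 4.12·603 + 32.48·678 + 30.68·50 = 26039.80.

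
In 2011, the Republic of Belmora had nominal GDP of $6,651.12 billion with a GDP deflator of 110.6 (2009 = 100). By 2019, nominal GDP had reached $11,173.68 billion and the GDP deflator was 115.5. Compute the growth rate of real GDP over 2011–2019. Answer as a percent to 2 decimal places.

Real GDP 2011 = 6651.12 / 1.106 = 6013.67.
Real GDP 2019 = 11173.68 / 1.155 = 9674.18.
Real growth = 9674.18 / 6013.67 − 1 = 0.6087.

60.87%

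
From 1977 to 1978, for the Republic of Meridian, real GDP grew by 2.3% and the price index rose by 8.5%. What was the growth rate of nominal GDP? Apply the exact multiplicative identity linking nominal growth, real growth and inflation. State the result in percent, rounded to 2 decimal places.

11.00%

(1 + g_nom) = (1 + g_real)(1 + π) = 1.0230 × 1.0850 = 1.10996.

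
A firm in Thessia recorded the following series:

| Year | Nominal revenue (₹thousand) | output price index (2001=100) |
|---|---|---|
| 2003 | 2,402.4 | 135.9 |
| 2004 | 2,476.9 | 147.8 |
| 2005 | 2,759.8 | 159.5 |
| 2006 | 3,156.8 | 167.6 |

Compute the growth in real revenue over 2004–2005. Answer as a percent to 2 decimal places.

Real revenue 2004 = 2476.9/1.478 = 1675.85.
Real revenue 2005 = 2759.8/1.595 = 1730.28.
Change = 1730.28/1675.85 − 1 = 0.0325.

3.25%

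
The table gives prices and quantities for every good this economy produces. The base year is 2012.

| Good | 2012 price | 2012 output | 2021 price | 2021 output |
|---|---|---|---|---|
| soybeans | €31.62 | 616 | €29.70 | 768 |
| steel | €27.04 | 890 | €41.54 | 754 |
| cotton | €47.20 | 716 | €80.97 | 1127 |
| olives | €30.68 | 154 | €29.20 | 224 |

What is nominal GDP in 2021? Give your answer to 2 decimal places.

€151924.75

Nominal GDP 2021 = Σ (p_2021 × q_2021) = 29.70·768 + 41.54·754 + 80.97·1127 + 29.20·224 = 151924.75.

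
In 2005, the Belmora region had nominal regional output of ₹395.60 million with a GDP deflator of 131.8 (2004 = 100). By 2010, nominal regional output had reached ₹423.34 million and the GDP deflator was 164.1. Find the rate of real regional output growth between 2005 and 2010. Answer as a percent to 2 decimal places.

-14.05%

Deflate each year: 2005 → 395.60/1.318 = 300.15; 2010 → 423.34/1.641 = 257.98.
So real regional output changed by 257.98/300.15 − 1 = -0.1405, i.e. -14.05%.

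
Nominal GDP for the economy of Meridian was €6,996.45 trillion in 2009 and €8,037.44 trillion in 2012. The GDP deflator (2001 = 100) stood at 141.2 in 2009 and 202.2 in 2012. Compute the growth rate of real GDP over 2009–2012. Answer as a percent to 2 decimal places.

Real GDP 2009 = 6996.45 / 1.412 = 4954.99.
Real GDP 2012 = 8037.44 / 2.022 = 3975.00.
Real growth = 3975.00 / 4954.99 − 1 = -0.1978.

-19.78%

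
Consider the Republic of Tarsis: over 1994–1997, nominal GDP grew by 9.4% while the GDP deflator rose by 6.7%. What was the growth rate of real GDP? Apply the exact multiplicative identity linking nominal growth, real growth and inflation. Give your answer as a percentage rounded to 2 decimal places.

2.53%

(1 + g_nom) = (1 + g_real)(1 + π), so g_real = 1.0940 / 1.0670 − 1 = 0.02530.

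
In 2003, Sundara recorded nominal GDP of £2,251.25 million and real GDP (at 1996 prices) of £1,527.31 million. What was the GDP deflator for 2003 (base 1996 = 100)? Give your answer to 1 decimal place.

GDP deflator = (Nominal / Real) × 100 = 2251.25 / 1527.31 × 100 = 147.40.

147.4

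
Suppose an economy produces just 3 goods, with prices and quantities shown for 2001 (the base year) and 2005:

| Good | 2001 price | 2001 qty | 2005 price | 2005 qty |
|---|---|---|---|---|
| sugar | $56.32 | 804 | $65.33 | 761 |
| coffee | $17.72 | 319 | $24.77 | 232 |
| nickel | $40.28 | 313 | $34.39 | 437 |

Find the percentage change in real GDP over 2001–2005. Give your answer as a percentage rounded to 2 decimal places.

Real GDP 2001 = Nominal GDP 2001 = 56.32·804 + 17.72·319 + 40.28·313 = 63541.60.
Real GDP 2005 (at 2001 prices) = 56.32·761 + 17.72·232 + 40.28·437 = 64572.92.
Real growth = 64572.92/63541.60 − 1 = 0.0162.

1.62%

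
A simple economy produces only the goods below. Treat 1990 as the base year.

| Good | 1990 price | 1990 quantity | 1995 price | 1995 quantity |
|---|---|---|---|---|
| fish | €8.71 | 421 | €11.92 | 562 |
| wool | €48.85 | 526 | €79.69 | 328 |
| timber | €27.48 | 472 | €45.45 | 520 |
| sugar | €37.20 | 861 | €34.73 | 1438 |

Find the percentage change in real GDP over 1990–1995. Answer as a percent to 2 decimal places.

Real GDP 1990 = Nominal GDP 1990 = 8.71·421 + 48.85·526 + 27.48·472 + 37.20·861 = 74361.77.
Real GDP 1995 (at 1990 prices) = 8.71·562 + 48.85·328 + 27.48·520 + 37.20·1438 = 88701.02.
Real growth = 88701.02/74361.77 − 1 = 0.1928.

19.28%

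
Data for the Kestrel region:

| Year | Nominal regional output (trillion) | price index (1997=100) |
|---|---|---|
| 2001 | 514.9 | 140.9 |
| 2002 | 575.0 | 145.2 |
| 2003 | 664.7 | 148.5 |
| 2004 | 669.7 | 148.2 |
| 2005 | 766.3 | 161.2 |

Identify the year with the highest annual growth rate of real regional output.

2002: real = 575.0/1.452 = 396.01; growth vs 2001 (365.44) = 8.37%.
2003: real = 664.7/1.485 = 447.61; growth vs 2002 (396.01) = 13.03%.
2004: real = 669.7/1.482 = 451.89; growth vs 2003 (447.61) = 0.96%.
2005: real = 766.3/1.612 = 475.37; growth vs 2004 (451.89) = 5.20%.

2003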